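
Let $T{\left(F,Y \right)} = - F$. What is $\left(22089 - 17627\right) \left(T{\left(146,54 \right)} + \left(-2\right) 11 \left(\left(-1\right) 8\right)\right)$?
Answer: $133860$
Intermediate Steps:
$\left(22089 - 17627\right) \left(T{\left(146,54 \right)} + \left(-2\right) 11 \left(\left(-1\right) 8\right)\right) = \left(22089 - 17627\right) \left(\left(-1\right) 146 + \left(-2\right) 11 \left(\left(-1\right) 8\right)\right) = 4462 \left(-146 - -176\right) = 4462 \left(-146 + 176\right) = 4462 \cdot 30 = 133860$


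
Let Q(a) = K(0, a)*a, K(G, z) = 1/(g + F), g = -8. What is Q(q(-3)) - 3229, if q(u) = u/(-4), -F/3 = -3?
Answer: -12913/4 ≈ -3228.3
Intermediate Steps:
F = 9 (F = -3*(-3) = 9)
K(G, z) = 1 (K(G, z) = 1/(-8 + 9) = 1/1 = 1)
q(u) = -u/4 (q(u) = u*(-1/4) = -u/4)
Q(a) = a (Q(a) = 1*a = a)
Q(q(-3)) - 3229 = -1/4*(-3) - 3229 = 3/4 - 3229 = -12913/4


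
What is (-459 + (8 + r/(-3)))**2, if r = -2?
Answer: 1825201/9 ≈ 2.0280e+5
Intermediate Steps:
(-459 + (8 + r/(-3)))**2 = (-459 + (8 - 2/(-3)))**2 = (-459 + (8 - 2*(-1/3)))**2 = (-459 + (8 + 2/3))**2 = (-459 + 26/3)**2 = (-1351/3)**2 = 1825201/9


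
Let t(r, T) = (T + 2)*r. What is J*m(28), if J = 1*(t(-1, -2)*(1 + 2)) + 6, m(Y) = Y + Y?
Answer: 336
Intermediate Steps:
t(r, T) = r*(2 + T) (t(r, T) = (2 + T)*r = r*(2 + T))
m(Y) = 2*Y
J = 6 (J = 1*((-(2 - 2))*(1 + 2)) + 6 = 1*(-1*0*3) + 6 = 1*(0*3) + 6 = 1*0 + 6 = 0 + 6 = 6)
J*m(28) = 6*(2*28) = 6*56 = 336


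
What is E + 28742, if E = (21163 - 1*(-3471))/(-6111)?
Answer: 175617728/6111 ≈ 28738.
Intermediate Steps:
E = -24634/6111 (E = (21163 + 3471)*(-1/6111) = 24634*(-1/6111) = -24634/6111 ≈ -4.0311)
E + 28742 = -24634/6111 + 28742 = 175617728/6111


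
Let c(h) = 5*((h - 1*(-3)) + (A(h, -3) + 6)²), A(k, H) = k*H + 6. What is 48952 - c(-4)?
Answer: 46077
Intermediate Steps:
A(k, H) = 6 + H*k (A(k, H) = H*k + 6 = 6 + H*k)
c(h) = 15 + 5*h + 5*(12 - 3*h)² (c(h) = 5*((h - 1*(-3)) + ((6 - 3*h) + 6)²) = 5*((h + 3) + (12 - 3*h)²) = 5*((3 + h) + (12 - 3*h)²) = 5*(3 + h + (12 - 3*h)²) = 15 + 5*h + 5*(12 - 3*h)²)
48952 - c(-4) = 48952 - (735 - 355*(-4) + 45*(-4)²) = 48952 - (735 + 1420 + 45*16) = 48952 - (735 + 1420 + 720) = 48952 - 1*2875 = 48952 - 2875 = 46077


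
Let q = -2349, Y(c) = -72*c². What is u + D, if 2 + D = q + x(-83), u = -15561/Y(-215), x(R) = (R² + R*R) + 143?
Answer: 4278587729/369800 ≈ 11570.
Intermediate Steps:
x(R) = 143 + 2*R² (x(R) = (R² + R²) + 143 = 2*R² + 143 = 143 + 2*R²)
u = 1729/369800 (u = -15561/((-72*(-215)²)) = -15561/((-72*46225)) = -15561/(-3328200) = -15561*(-1/3328200) = 1729/369800 ≈ 0.0046755)
D = 11570 (D = -2 + (-2349 + (143 + 2*(-83)²)) = -2 + (-2349 + (143 + 2*6889)) = -2 + (-2349 + (143 + 13778)) = -2 + (-2349 + 13921) = -2 + 11572 = 11570)
u + D = 1729/369800 + 11570 = 4278587729/369800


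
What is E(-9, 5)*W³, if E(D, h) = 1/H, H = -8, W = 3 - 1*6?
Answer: 27/8 ≈ 3.3750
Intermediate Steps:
W = -3 (W = 3 - 6 = -3)
E(D, h) = -⅛ (E(D, h) = 1/(-8) = -⅛)
E(-9, 5)*W³ = -⅛*(-3)³ = -⅛*(-27) = 27/8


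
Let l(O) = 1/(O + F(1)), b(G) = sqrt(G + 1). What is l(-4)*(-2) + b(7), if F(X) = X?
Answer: 2/3 + 2*sqrt(2) ≈ 3.4951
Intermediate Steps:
b(G) = sqrt(1 + G)
l(O) = 1/(1 + O) (l(O) = 1/(O + 1) = 1/(1 + O))
l(-4)*(-2) + b(7) = -2/(1 - 4) + sqrt(1 + 7) = -2/(-3) + sqrt(8) = -1/3*(-2) + 2*sqrt(2) = 2/3 + 2*sqrt(2)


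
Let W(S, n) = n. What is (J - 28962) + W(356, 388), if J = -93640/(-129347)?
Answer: -3695867538/129347 ≈ -28573.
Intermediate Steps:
J = 93640/129347 (J = -93640*(-1/129347) = 93640/129347 ≈ 0.72394)
(J - 28962) + W(356, 388) = (93640/129347 - 28962) + 388 = -3746054174/129347 + 388 = -3695867538/129347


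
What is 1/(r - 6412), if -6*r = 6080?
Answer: -3/22276 ≈ -0.00013467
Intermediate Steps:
r = -3040/3 (r = -1/6*6080 = -3040/3 ≈ -1013.3)
1/(r - 6412) = 1/(-3040/3 - 6412) = 1/(-22276/3) = -3/22276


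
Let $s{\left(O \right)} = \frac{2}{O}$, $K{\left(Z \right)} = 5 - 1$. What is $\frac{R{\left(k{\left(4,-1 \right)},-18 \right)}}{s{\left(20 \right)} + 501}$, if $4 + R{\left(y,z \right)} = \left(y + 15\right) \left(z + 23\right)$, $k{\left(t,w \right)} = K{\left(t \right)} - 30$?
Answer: $- \frac{590}{5011} \approx -0.11774$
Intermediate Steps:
$K{\left(Z \right)} = 4$
$k{\left(t,w \right)} = -26$ ($k{\left(t,w \right)} = 4 - 30 = -26$)
$R{\left(y,z \right)} = -4 + \left(15 + y\right) \left(23 + z\right)$ ($R{\left(y,z \right)} = -4 + \left(y + 15\right) \left(z + 23\right) = -4 + \left(15 + y\right) \left(23 + z\right)$)
$\frac{R{\left(k{\left(4,-1 \right)},-18 \right)}}{s{\left(20 \right)} + 501} = \frac{341 + 15 \left(-18\right) + 23 \left(-26\right) - -468}{\frac{2}{20} + 501} = \frac{341 - 270 - 598 + 468}{2 \cdot \frac{1}{20} + 501} = - \frac{59}{\frac{1}{10} + 501} = - \frac{59}{\frac{5011}{10}} = \left(-59\right) \frac{10}{5011} = - \frac{590}{5011}$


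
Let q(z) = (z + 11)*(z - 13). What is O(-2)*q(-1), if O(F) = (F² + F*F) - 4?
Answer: -560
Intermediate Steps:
O(F) = -4 + 2*F² (O(F) = (F² + F²) - 4 = 2*F² - 4 = -4 + 2*F²)
q(z) = (-13 + z)*(11 + z) (q(z) = (11 + z)*(-13 + z) = (-13 + z)*(11 + z))
O(-2)*q(-1) = (-4 + 2*(-2)²)*(-143 + (-1)² - 2*(-1)) = (-4 + 2*4)*(-143 + 1 + 2) = (-4 + 8)*(-140) = 4*(-140) = -560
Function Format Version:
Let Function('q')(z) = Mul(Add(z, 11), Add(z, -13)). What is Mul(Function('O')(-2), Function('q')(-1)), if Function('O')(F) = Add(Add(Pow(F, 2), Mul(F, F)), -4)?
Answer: -560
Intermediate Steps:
Function('O')(F) = Add(-4, Mul(2, Pow(F, 2))) (Function('O')(F) = Add(Add(Pow(F, 2), Pow(F, 2)), -4) = Add(Mul(2, Pow(F, 2)), -4) = Add(-4, Mul(2, Pow(F, 2))))
Function('q')(z) = Mul(Add(-13, z), Add(11, z)) (Function('q')(z) = Mul(Add(11, z), Add(-13, z)) = Mul(Add(-13, z), Add(11, z)))
Mul(Function('O')(-2), Function('q')(-1)) = Mul(Add(-4, Mul(2, Pow(-2, 2))), Add(-143, Pow(-1, 2), Mul(-2, -1))) = Mul(Add(-4, Mul(2, 4)), Add(-143, 1, 2)) = Mul(Add(-4, 8), -140) = Mul(4, -140) = -560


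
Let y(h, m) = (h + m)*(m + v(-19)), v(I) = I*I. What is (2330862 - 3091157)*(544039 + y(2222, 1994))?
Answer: -7962355892105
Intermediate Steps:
v(I) = I**2
y(h, m) = (361 + m)*(h + m) (y(h, m) = (h + m)*(m + (-19)**2) = (h + m)*(m + 361) = (h + m)*(361 + m) = (361 + m)*(h + m))
(2330862 - 3091157)*(544039 + y(2222, 1994)) = (2330862 - 3091157)*(544039 + (1994**2 + 361*2222 + 361*1994 + 2222*1994)) = -760295*(544039 + (3976036 + 802142 + 719834 + 4430668)) = -760295*(544039 + 9928680) = -760295*10472719 = -7962355892105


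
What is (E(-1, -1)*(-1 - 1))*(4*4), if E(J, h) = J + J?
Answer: 64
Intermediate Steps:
E(J, h) = 2*J
(E(-1, -1)*(-1 - 1))*(4*4) = ((2*(-1))*(-1 - 1))*(4*4) = -2*(-2)*16 = 4*16 = 64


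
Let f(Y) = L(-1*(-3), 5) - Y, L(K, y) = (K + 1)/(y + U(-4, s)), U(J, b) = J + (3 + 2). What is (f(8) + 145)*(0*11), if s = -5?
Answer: 0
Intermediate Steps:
U(J, b) = 5 + J (U(J, b) = J + 5 = 5 + J)
L(K, y) = (1 + K)/(1 + y) (L(K, y) = (K + 1)/(y + (5 - 4)) = (1 + K)/(y + 1) = (1 + K)/(1 + y))
f(Y) = ⅔ - Y (f(Y) = (1 - 1*(-3))/(1 + 5) - Y = (1 + 3)/6 - Y = (⅙)*4 - Y = ⅔ - Y)
(f(8) + 145)*(0*11) = ((⅔ - 1*8) + 145)*(0*11) = ((⅔ - 8) + 145)*0 = (-22/3 + 145)*0 = (413/3)*0 = 0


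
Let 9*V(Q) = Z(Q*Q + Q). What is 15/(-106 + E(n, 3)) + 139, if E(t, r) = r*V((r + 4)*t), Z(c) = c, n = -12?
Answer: 308317/2218 ≈ 139.01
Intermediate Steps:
V(Q) = Q/9 + Q²/9 (V(Q) = (Q*Q + Q)/9 = (Q² + Q)/9 = (Q + Q²)/9 = Q/9 + Q²/9)
E(t, r) = r*t*(1 + t*(4 + r))*(4 + r)/9 (E(t, r) = r*(((r + 4)*t)*(1 + (r + 4)*t)/9) = r*(((4 + r)*t)*(1 + (4 + r)*t)/9) = r*((t*(4 + r))*(1 + t*(4 + r))/9) = r*(t*(1 + t*(4 + r))*(4 + r)/9) = r*t*(1 + t*(4 + r))*(4 + r)/9)
15/(-106 + E(n, 3)) + 139 = 15/(-106 + (⅑)*3*(-12)*(1 - 12*(4 + 3))*(4 + 3)) + 139 = 15/(-106 + (⅑)*3*(-12)*(1 - 12*7)*7) + 139 = 15/(-106 + (⅑)*3*(-12)*(1 - 84)*7) + 139 = 15/(-106 + (⅑)*3*(-12)*(-83)*7) + 139 = 15/(-106 + 2324) + 139 = 15/2218 + 139 = 308317/2218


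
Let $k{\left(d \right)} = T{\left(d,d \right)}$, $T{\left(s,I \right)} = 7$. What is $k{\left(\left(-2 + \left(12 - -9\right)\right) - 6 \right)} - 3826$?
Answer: $-3819$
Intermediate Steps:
$k{\left(d \right)} = 7$
$k{\left(\left(-2 + \left(12 - -9\right)\right) - 6 \right)} - 3826 = 7 - 3826 = -3819$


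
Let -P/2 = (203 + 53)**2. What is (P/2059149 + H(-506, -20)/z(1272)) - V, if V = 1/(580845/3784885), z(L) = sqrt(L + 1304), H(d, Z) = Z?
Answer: -174883881749/26578808909 - 5*sqrt(161)/161 ≈ -6.9739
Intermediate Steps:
P = -131072 (P = -2*(203 + 53)**2 = -2*256**2 = -2*65536 = -131072)
z(L) = sqrt(1304 + L)
V = 756977/116169 (V = 1/(580845*(1/3784885)) = 1/(116169/756977) = 756977/116169 ≈ 6.5162)
(P/2059149 + H(-506, -20)/z(1272)) - V = (-131072/2059149 - 20/sqrt(1304 + 1272)) - 1*756977/116169 = (-131072*1/2059149 - 20*sqrt(161)/644) - 756977/116169 = (-131072/2059149 - 20*sqrt(161)/644) - 756977/116169 = (-131072/2059149 - 5*sqrt(161)/161) - 756977/116169 = -174883881749/26578808909 - 5*sqrt(161)/161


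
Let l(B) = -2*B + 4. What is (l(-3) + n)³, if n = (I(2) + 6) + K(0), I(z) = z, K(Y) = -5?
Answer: 2197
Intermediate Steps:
l(B) = 4 - 2*B
n = 3 (n = (2 + 6) - 5 = 8 - 5 = 3)
(l(-3) + n)³ = ((4 - 2*(-3)) + 3)³ = ((4 + 6) + 3)³ = (10 + 3)³ = 13³ = 2197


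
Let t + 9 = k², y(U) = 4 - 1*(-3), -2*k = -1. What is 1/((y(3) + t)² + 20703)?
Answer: 16/331297 ≈ 4.8295e-5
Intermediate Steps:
k = ½ (k = -½*(-1) = ½ ≈ 0.50000)
y(U) = 7 (y(U) = 4 + 3 = 7)
t = -35/4 (t = -9 + (½)² = -9 + ¼ = -35/4 ≈ -8.7500)
1/((y(3) + t)² + 20703) = 1/((7 - 35/4)² + 20703) = 1/((-7/4)² + 20703) = 1/(49/16 + 20703) = 1/(331297/16) = 16/331297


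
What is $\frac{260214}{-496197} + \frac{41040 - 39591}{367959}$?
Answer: $- \frac{10558788197}{20286683547} \approx -0.52048$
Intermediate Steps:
$\frac{260214}{-496197} + \frac{41040 - 39591}{367959} = 260214 \left(- \frac{1}{496197}\right) + \left(41040 - 39591\right) \frac{1}{367959} = - \frac{86738}{165399} + 1449 \cdot \frac{1}{367959} = - \frac{86738}{165399} + \frac{483}{122653} = - \frac{10558788197}{20286683547}$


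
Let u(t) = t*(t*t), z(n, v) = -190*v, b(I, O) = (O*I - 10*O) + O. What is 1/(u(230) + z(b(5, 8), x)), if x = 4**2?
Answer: 1/12163960 ≈ 8.2210e-8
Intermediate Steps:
b(I, O) = -9*O + I*O (b(I, O) = (I*O - 10*O) + O = (-10*O + I*O) + O = -9*O + I*O)
x = 16
u(t) = t**3 (u(t) = t*t**2 = t**3)
1/(u(230) + z(b(5, 8), x)) = 1/(230**3 - 190*16) = 1/(12167000 - 3040) = 1/12163960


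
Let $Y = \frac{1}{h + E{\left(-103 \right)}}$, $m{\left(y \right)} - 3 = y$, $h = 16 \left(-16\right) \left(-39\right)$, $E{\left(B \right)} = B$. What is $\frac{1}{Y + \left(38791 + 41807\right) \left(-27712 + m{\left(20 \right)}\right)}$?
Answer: $- \frac{9881}{22051210535381} \approx -4.4809 \cdot 10^{-10}$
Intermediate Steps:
$h = 9984$ ($h = \left(-256\right) \left(-39\right) = 9984$)
$m{\left(y \right)} = 3 + y$
$Y = \frac{1}{9881}$ ($Y = \frac{1}{9984 - 103} = \frac{1}{9881} \approx 0.0001012$)
$\frac{1}{Y + \left(38791 + 41807\right) \left(-27712 + m{\left(20 \right)}\right)} = \frac{1}{\frac{1}{9881} + \left(38791 + 41807\right) \left(-27712 + \left(3 + 20\right)\right)} = \frac{1}{\frac{1}{9881} + 80598 \left(-27712 + 23\right)} = \frac{1}{\frac{1}{9881} + 80598 \left(-27689\right)} = \frac{1}{\frac{1}{9881} - 2231678022} = \frac{1}{- \frac{22051210535381}{9881}} = - \frac{9881}{22051210535381}$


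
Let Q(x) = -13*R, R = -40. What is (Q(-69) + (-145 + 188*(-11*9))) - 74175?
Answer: -92412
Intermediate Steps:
Q(x) = 520 (Q(x) = -13*(-40) = 520)
(Q(-69) + (-145 + 188*(-11*9))) - 74175 = (520 + (-145 + 188*(-11*9))) - 74175 = (520 + (-145 + 188*(-99))) - 74175 = (520 + (-145 - 18612)) - 74175 = (520 - 18757) - 74175 = -18237 - 74175 = -92412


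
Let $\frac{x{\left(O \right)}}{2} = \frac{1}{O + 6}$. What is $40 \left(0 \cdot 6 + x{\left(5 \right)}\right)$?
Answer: $\frac{80}{11} \approx 7.2727$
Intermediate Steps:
$x{\left(O \right)} = \frac{2}{6 + O}$ ($x{\left(O \right)} = \frac{2}{O + 6} = \frac{2}{6 + O}$)
$40 \left(0 \cdot 6 + x{\left(5 \right)}\right) = 40 \left(0 \cdot 6 + \frac{2}{6 + 5}\right) = 40 \left(0 + \frac{2}{11}\right) = 40 \cdot \frac{2}{11} = \frac{80}{11}$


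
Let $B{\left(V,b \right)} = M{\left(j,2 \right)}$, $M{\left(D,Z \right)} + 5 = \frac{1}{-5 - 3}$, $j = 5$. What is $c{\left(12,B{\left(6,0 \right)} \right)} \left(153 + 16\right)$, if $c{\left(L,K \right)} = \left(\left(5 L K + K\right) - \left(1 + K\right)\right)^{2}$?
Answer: $\frac{64336441}{4} \approx 1.6084 \cdot 10^{7}$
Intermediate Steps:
$M{\left(D,Z \right)} = - \frac{41}{8}$ ($M{\left(D,Z \right)} = -5 + \frac{1}{-5 - 3} = -5 + \frac{1}{-8} = -5 - \frac{1}{8} = - \frac{41}{8}$)
$B{\left(V,b \right)} = - \frac{41}{8}$
$c{\left(L,K \right)} = \left(-1 + 5 K L\right)^{2}$ ($c{\left(L,K \right)} = \left(\left(5 K L + K\right) - \left(1 + K\right)\right)^{2} = \left(\left(K + 5 K L\right) - \left(1 + K\right)\right)^{2} = \left(-1 + 5 K L\right)^{2}$)
$c{\left(12,B{\left(6,0 \right)} \right)} \left(153 + 16\right) = \left(-1 + 5 \left(- \frac{41}{8}\right) 12\right)^{2} \left(153 + 16\right) = \left(-1 - \frac{615}{2}\right)^{2} \cdot 169 = \left(- \frac{617}{2}\right)^{2} \cdot 169 = \frac{380689}{4} \cdot 169 = \frac{64336441}{4}$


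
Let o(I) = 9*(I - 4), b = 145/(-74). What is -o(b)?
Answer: 3969/74 ≈ 53.635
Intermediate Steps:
b = -145/74 (b = 145*(-1/74) = -145/74 ≈ -1.9595)
o(I) = -36 + 9*I (o(I) = 9*(-4 + I) = -36 + 9*I)
-o(b) = -(-36 + 9*(-145/74)) = -(-36 - 1305/74) = -1*(-3969/74) = 3969/74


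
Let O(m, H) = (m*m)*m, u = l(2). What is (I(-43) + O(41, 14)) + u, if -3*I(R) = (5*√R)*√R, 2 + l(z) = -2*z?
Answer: 206960/3 ≈ 68987.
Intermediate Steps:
l(z) = -2 - 2*z
u = -6 (u = -2 - 2*2 = -2 - 4 = -6)
O(m, H) = m³ (O(m, H) = m²*m = m³)
I(R) = -5*R/3 (I(R) = -5*√R*√R/3 = -5*R/3)
(I(-43) + O(41, 14)) + u = (-5/3*(-43) + 41³) - 6 = (215/3 + 68921) - 6 = 206978/3 - 6 = 206960/3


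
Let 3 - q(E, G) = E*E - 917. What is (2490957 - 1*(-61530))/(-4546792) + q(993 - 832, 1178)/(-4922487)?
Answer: -12450909728377/22381524511704 ≈ -0.55630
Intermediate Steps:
q(E, G) = 920 - E² (q(E, G) = 3 - (E*E - 917) = 3 - (E² - 917) = 3 - (-917 + E²) = 3 + (917 - E²) = 920 - E²)
(2490957 - 1*(-61530))/(-4546792) + q(993 - 832, 1178)/(-4922487) = (2490957 - 1*(-61530))/(-4546792) + (920 - (993 - 832)²)/(-4922487) = (2490957 + 61530)*(-1/4546792) + (920 - 1*161²)*(-1/4922487) = 2552487*(-1/4546792) + (920 - 1*25921)*(-1/4922487) = -2552487/4546792 + (920 - 25921)*(-1/4922487) = -2552487/4546792 - 25001*(-1/4922487) = -2552487/4546792 + 25001/4922487 = -12450909728377/22381524511704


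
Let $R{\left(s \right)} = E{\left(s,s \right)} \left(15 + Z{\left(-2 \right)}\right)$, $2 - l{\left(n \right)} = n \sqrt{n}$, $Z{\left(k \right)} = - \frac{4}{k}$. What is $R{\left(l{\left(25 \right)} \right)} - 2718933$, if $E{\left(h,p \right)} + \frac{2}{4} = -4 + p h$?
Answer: $- \frac{4923633}{2} \approx -2.4618 \cdot 10^{6}$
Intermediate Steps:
$E{\left(h,p \right)} = - \frac{9}{2} + h p$ ($E{\left(h,p \right)} = - \frac{1}{2} + \left(-4 + p h\right) = - \frac{1}{2} + \left(-4 + h p\right) = - \frac{9}{2} + h p$)
$l{\left(n \right)} = 2 - n^{\frac{3}{2}}$ ($l{\left(n \right)} = 2 - n \sqrt{n} = 2 - n^{\frac{3}{2}}$)
$R{\left(s \right)} = - \frac{153}{2} + 17 s^{2}$ ($R{\left(s \right)} = \left(- \frac{9}{2} + s s\right) \left(15 - \frac{4}{-2}\right) = \left(- \frac{9}{2} + s^{2}\right) \left(15 - -2\right) = \left(- \frac{9}{2} + s^{2}\right) \left(15 + 2\right) = \left(- \frac{9}{2} + s^{2}\right) 17 = - \frac{153}{2} + 17 s^{2}$)
$R{\left(l{\left(25 \right)} \right)} - 2718933 = \left(- \frac{153}{2} + 17 \left(2 - 25^{\frac{3}{2}}\right)^{2}\right) - 2718933 = \left(- \frac{153}{2} + 17 \left(2 - 125\right)^{2}\right) - 2718933 = \left(- \frac{153}{2} + 17 \left(-123\right)^{2}\right) - 2718933 = \left(- \frac{153}{2} + 17 \cdot 15129\right) - 2718933 = \left(- \frac{153}{2} + 257193\right) - 2718933 = \frac{514233}{2} - 2718933 = - \frac{4923633}{2}$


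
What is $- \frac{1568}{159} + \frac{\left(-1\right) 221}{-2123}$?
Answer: $- \frac{3293725}{337557} \approx -9.7575$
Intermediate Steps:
$- \frac{1568}{159} + \frac{\left(-1\right) 221}{-2123} = \left(-1568\right) \frac{1}{159} - - \frac{221}{2123} = - \frac{1568}{159} + \frac{221}{2123} = - \frac{3293725}{337557}$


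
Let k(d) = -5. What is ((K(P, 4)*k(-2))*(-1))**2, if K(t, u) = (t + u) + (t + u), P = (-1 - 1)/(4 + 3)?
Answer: 67600/49 ≈ 1379.6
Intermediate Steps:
P = -2/7 ≈ -0.28571
K(t, u) = 2*t + 2*u
((K(P, 4)*k(-2))*(-1))**2 = (((2*(-2/7) + 2*4)*(-5))*(-1))**2 = (((-4/7 + 8)*(-5))*(-1))**2 = (((52/7)*(-5))*(-1))**2 = (-260/7*(-1))**2 = (260/7)**2 = 67600/49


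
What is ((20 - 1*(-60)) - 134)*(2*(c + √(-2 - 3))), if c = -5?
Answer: 540 - 108*I*√5 ≈ 540.0 - 241.5*I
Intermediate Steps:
((20 - 1*(-60)) - 134)*(2*(c + √(-2 - 3))) = ((20 - 1*(-60)) - 134)*(2*(-5 + √(-2 - 3))) = ((20 + 60) - 134)*(2*(-5 + √(-5))) = (80 - 134)*(2*(-5 + I*√5)) = -54*(-10 + 2*I*√5) = 540 - 108*I*√5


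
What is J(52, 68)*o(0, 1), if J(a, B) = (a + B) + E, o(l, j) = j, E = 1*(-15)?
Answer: 105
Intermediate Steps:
E = -15
J(a, B) = -15 + B + a (J(a, B) = (a + B) - 15 = (B + a) - 15 = -15 + B + a)
J(52, 68)*o(0, 1) = (-15 + 68 + 52)*1 = 105*1 = 105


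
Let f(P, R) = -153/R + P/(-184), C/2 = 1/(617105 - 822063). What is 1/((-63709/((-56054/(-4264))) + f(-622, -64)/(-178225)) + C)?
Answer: -150701620194307520/730347085191684676927 ≈ -0.00020634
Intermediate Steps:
C = -1/102479 (C = 2/(617105 - 822063) = 2/(-204958) = 2*(-1/204958) = -1/102479 ≈ -9.7581e-6)
f(P, R) = -153/R - P/184 (f(P, R) = -153/R + P*(-1/184) = -153/R - P/184)
1/((-63709/((-56054/(-4264))) + f(-622, -64)/(-178225)) + C) = 1/((-63709/((-56054/(-4264))) + (-153/(-64) - 1/184*(-622))/(-178225)) - 1/102479) = 1/((-63709/((-56054*(-1/4264))) + (-153*(-1/64) + 311/92)*(-1/178225)) - 1/102479) = 1/((-63709/28027/2132 + (153/64 + 311/92)*(-1/178225)) - 1/102479) = 1/((-63709*2132/28027 + (8495/1472)*(-1/178225)) - 1/102479) = 1/((-135827588/28027 - 1699/52469440) - 1/102479) = 1/(-7126797526528593/1470560994880 - 1/102479) = 1/(-730347085191684676927/150701620194307520) = -150701620194307520/730347085191684676927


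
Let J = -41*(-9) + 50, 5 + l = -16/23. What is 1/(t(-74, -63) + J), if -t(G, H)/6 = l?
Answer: 23/10423 ≈ 0.0022067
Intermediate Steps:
l = -131/23 (l = -5 - 16/23 = -131/23 ≈ -5.6956)
t(G, H) = 786/23 (t(G, H) = -6*(-131/23) = 786/23)
J = 419 (J = 369 + 50 = 419)
1/(t(-74, -63) + J) = 1/(786/23 + 419) = 1/(10423/23) = 23/10423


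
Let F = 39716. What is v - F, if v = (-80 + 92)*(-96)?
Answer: -40868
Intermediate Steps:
v = -1152 (v = 12*(-96) = -1152)
v - F = -1152 - 1*39716 = -1152 - 39716 = -40868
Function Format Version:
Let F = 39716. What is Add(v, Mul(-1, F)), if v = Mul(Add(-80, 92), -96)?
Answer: -40868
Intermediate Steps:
v = -1152 (v = Mul(12, -96) = -1152)
Add(v, Mul(-1, F)) = Add(-1152, Mul(-1, 39716)) = Add(-1152, -39716) = -40868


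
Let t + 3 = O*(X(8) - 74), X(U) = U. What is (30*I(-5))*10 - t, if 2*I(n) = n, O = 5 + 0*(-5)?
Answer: -417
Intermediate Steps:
O = 5 (O = 5 + 0 = 5)
I(n) = n/2
t = -333 (t = -3 + 5*(8 - 74) = -3 + 5*(-66) = -3 - 330 = -333)
(30*I(-5))*10 - t = (30*((½)*(-5)))*10 - 1*(-333) = (30*(-5/2))*10 + 333 = -75*10 + 333 = -750 + 333 = -417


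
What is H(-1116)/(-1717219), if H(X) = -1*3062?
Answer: 3062/1717219 ≈ 0.0017831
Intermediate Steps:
H(X) = -3062
H(-1116)/(-1717219) = -3062/(-1717219) = -3062*(-1/1717219) = 3062/1717219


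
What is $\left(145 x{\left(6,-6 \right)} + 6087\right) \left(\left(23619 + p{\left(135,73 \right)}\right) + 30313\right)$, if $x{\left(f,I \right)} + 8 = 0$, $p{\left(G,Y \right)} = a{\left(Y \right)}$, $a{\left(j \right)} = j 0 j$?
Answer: $265722964$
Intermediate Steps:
$a{\left(j \right)} = 0$ ($a{\left(j \right)} = 0 j = 0$)
$p{\left(G,Y \right)} = 0$
$x{\left(f,I \right)} = -8$ ($x{\left(f,I \right)} = -8 + 0 = -8$)
$\left(145 x{\left(6,-6 \right)} + 6087\right) \left(\left(23619 + p{\left(135,73 \right)}\right) + 30313\right) = \left(145 \left(-8\right) + 6087\right) \left(\left(23619 + 0\right) + 30313\right) = \left(-1160 + 6087\right) \left(23619 + 30313\right) = 4927 \cdot 53932 = 265722964$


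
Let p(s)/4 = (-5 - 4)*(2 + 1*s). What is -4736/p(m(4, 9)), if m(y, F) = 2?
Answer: 296/9 ≈ 32.889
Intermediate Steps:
p(s) = -72 - 36*s (p(s) = 4*((-5 - 4)*(2 + 1*s)) = 4*(-9*(2 + s)) = 4*(-18 - 9*s) = -72 - 36*s)
-4736/p(m(4, 9)) = -4736/(-72 - 36*2) = -4736/(-72 - 72) = -4736/(-144) = -4736*(-1/144) = 296/9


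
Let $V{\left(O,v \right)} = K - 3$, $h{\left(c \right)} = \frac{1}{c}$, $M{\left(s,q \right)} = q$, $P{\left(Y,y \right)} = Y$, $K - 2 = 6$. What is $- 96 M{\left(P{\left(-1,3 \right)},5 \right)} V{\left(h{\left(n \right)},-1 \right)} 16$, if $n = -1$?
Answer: $-38400$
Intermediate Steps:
$K = 8$ ($K = 2 + 6 = 8$)
$V{\left(O,v \right)} = 5$ ($V{\left(O,v \right)} = 8 - 3 = 5$)
$- 96 M{\left(P{\left(-1,3 \right)},5 \right)} V{\left(h{\left(n \right)},-1 \right)} 16 = \left(-96\right) 5 \cdot 5 \cdot 16 = \left(-480\right) 80 = -38400$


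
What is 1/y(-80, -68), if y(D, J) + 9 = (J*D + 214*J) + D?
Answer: -1/9201 ≈ -0.00010868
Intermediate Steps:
y(D, J) = -9 + D + 214*J + D*J (y(D, J) = -9 + ((J*D + 214*J) + D) = -9 + ((D*J + 214*J) + D) = -9 + ((214*J + D*J) + D) = -9 + (D + 214*J + D*J) = -9 + D + 214*J + D*J)
1/y(-80, -68) = 1/(-9 - 80 + 214*(-68) - 80*(-68)) = 1/(-9 - 80 - 14552 + 5440) = 1/(-9201) = -1/9201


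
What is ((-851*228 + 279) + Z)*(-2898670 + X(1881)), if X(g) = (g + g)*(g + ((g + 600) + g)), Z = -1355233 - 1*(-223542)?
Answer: -27287490698240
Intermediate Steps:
Z = -1131691 (Z = -1355233 + 223542 = -1131691)
X(g) = 2*g*(600 + 3*g) (X(g) = (2*g)*(g + ((600 + g) + g)) = (2*g)*(g + (600 + 2*g)) = (2*g)*(600 + 3*g) = 2*g*(600 + 3*g))
((-851*228 + 279) + Z)*(-2898670 + X(1881)) = ((-851*228 + 279) - 1131691)*(-2898670 + 6*1881*(200 + 1881)) = ((-194028 + 279) - 1131691)*(-2898670 + 6*1881*2081) = (-193749 - 1131691)*(-2898670 + 23486166) = -1325440*20587496 = -27287490698240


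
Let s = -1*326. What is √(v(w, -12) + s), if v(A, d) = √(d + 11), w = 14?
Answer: √(-326 + I) ≈ 0.0277 + 18.055*I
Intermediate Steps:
s = -326
v(A, d) = √(11 + d)
√(v(w, -12) + s) = √(√(11 - 12) - 326) = √(√(-1) - 326) = √(I - 326) = √(-326 + I)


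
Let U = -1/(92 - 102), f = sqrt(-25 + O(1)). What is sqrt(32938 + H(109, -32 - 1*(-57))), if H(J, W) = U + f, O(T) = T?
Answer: sqrt(3293810 + 200*I*sqrt(6))/10 ≈ 181.49 + 0.013497*I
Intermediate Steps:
f = 2*I*sqrt(6) (f = sqrt(-25 + 1) = sqrt(-24) = 2*I*sqrt(6) ≈ 4.899*I)
U = 1/10 (U = -1/(-10) = -1*(-1/10) = 1/10 ≈ 0.10000)
H(J, W) = 1/10 + 2*I*sqrt(6)
sqrt(32938 + H(109, -32 - 1*(-57))) = sqrt(32938 + (1/10 + 2*I*sqrt(6))) = sqrt(329381/10 + 2*I*sqrt(6))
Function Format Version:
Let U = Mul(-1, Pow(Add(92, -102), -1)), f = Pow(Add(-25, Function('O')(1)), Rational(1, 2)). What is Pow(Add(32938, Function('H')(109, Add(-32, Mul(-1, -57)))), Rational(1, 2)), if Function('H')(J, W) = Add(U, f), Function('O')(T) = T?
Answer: Mul(Rational(1, 10), Pow(Add(3293810, Mul(200, I, Pow(6, Rational(1, 2)))), Rational(1, 2))) ≈ Add(181.49, Mul(0.013497, I))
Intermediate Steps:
f = Mul(2, I, Pow(6, Rational(1, 2))) (f = Pow(Add(-25, 1), Rational(1, 2)) = Pow(-24, Rational(1, 2)) = Mul(2, I, Pow(6, Rational(1, 2))) ≈ Mul(4.8990, I))
U = Rational(1, 10) (U = Mul(-1, Pow(-10, -1)) = Mul(-1, Rational(-1, 10)) = Rational(1, 10) ≈ 0.10000)
Function('H')(J, W) = Add(Rational(1, 10), Mul(2, I, Pow(6, Rational(1, 2))))
Pow(Add(32938, Function('H')(109, Add(-32, Mul(-1, -57)))), Rational(1, 2)) = Pow(Add(32938, Add(Rational(1, 10), Mul(2, I, Pow(6, Rational(1, 2))))), Rational(1, 2)) = Pow(Add(Rational(329381, 10), Mul(2, I, Pow(6, Rational(1, 2)))), Rational(1, 2))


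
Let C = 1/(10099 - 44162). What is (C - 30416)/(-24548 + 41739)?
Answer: -1036060209/585577033 ≈ -1.7693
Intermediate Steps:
C = -1/34063 (C = 1/(-34063) = -1/34063 ≈ -2.9357e-5)
(C - 30416)/(-24548 + 41739) = (-1/34063 - 30416)/(-24548 + 41739) = -1036060209/34063/17191 = -1036060209/34063*1/17191 = -1036060209/585577033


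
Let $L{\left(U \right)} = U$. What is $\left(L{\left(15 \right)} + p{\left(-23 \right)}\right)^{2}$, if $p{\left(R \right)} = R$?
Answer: $64$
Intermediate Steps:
$\left(L{\left(15 \right)} + p{\left(-23 \right)}\right)^{2} = \left(15 - 23\right)^{2} = \left(-8\right)^{2} = 64$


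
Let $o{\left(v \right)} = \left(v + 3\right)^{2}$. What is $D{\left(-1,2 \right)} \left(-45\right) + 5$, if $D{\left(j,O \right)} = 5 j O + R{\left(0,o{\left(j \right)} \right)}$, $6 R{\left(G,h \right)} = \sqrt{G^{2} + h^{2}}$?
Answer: $425$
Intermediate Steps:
$o{\left(v \right)} = \left(3 + v\right)^{2}$
$R{\left(G,h \right)} = \frac{\sqrt{G^{2} + h^{2}}}{6}$
$D{\left(j,O \right)} = \frac{\sqrt{\left(3 + j\right)^{4}}}{6} + 5 O j$ ($D{\left(j,O \right)} = 5 j O + \frac{\sqrt{0^{2} + \left(\left(3 + j\right)^{2}\right)^{2}}}{6} = 5 O j + \frac{\sqrt{0 + \left(3 + j\right)^{4}}}{6} = 5 O j + \frac{\sqrt{\left(3 + j\right)^{4}}}{6} = \frac{\sqrt{\left(3 + j\right)^{4}}}{6} + 5 O j$)
$D{\left(-1,2 \right)} \left(-45\right) + 5 = \left(\frac{\sqrt{\left(3 - 1\right)^{4}}}{6} + 5 \cdot 2 \left(-1\right)\right) \left(-45\right) + 5 = \left(\frac{\sqrt{2^{4}}}{6} - 10\right) \left(-45\right) + 5 = \left(\frac{\sqrt{16}}{6} - 10\right) \left(-45\right) + 5 = \left(\frac{1}{6} \cdot 4 - 10\right) \left(-45\right) + 5 = \left(\frac{2}{3} - 10\right) \left(-45\right) + 5 = \left(- \frac{28}{3}\right) \left(-45\right) + 5 = 420 + 5 = 425$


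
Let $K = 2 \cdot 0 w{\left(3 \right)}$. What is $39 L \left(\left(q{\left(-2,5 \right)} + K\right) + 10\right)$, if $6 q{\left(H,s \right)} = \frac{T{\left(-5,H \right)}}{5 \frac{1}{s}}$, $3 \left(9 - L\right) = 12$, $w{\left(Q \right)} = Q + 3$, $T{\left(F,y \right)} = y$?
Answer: $1885$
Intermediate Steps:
$w{\left(Q \right)} = 3 + Q$
$L = 5$ ($L = 9 - 4 = 5$)
$K = 0$ ($K = 2 \cdot 0 \left(3 + 3\right) = 0 \cdot 6 = 0$)
$q{\left(H,s \right)} = \frac{H s}{30}$ ($q{\left(H,s \right)} = \frac{H \frac{1}{5 \frac{1}{s}}}{6} = \frac{H \frac{s}{5}}{6} = \frac{\frac{1}{5} H s}{6} = \frac{H s}{30}$)
$39 L \left(\left(q{\left(-2,5 \right)} + K\right) + 10\right) = 39 \cdot 5 \left(\left(\frac{1}{30} \left(-2\right) 5 + 0\right) + 10\right) = 195 \left(\left(- \frac{1}{3} + 0\right) + 10\right) = 195 \left(- \frac{1}{3} + 10\right) = 195 \cdot \frac{29}{3} = 1885$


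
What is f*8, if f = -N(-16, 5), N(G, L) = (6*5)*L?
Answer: -1200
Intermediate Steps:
N(G, L) = 30*L
f = -150 (f = -30*5 = -1*150 = -150)
f*8 = -150*8 = -1200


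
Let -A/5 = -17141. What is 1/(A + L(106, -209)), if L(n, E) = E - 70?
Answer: 1/85426 ≈ 1.1706e-5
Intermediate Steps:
L(n, E) = -70 + E
A = 85705 (A = -5*(-17141) = 85705)
1/(A + L(106, -209)) = 1/(85705 + (-70 - 209)) = 1/(85705 - 279) = 1/85426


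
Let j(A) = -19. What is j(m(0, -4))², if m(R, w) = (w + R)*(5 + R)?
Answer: 361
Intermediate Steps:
m(R, w) = (5 + R)*(R + w) (m(R, w) = (R + w)*(5 + R) = (5 + R)*(R + w))
j(m(0, -4))² = (-19)² = 361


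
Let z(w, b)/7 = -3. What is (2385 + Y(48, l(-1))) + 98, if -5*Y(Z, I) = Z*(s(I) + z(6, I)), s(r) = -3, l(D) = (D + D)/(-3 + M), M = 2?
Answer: 13567/5 ≈ 2713.4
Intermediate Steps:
z(w, b) = -21 (z(w, b) = 7*(-3) = -21)
l(D) = -2*D (l(D) = (D + D)/(-3 + 2) = (2*D)/(-1) = (2*D)*(-1) = -2*D)
Y(Z, I) = 24*Z/5 (Y(Z, I) = -Z*(-3 - 21)/5 = -Z*(-24)/5 = -(-24)*Z/5 = 24*Z/5)
(2385 + Y(48, l(-1))) + 98 = (2385 + (24/5)*48) + 98 = (2385 + 1152/5) + 98 = 13077/5 + 98 = 13567/5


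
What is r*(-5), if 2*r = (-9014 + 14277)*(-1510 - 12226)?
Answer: 180731420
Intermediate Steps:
r = -36146284 (r = ((-9014 + 14277)*(-1510 - 12226))/2 = (5263*(-13736))/2 = (1/2)*(-72292568) = -36146284)
r*(-5) = -36146284*(-5) = 180731420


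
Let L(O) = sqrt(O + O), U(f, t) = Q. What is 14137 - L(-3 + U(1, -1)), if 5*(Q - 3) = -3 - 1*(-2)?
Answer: 14137 - I*sqrt(10)/5 ≈ 14137.0 - 0.63246*I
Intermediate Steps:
Q = 14/5 (Q = 3 + (-3 - 1*(-2))/5 = 3 + (-3 + 2)/5 = 3 + (1/5)*(-1) = 3 - 1/5 = 14/5 ≈ 2.8000)
U(f, t) = 14/5
L(O) = sqrt(2)*sqrt(O) (L(O) = sqrt(2*O) = sqrt(2)*sqrt(O))
14137 - L(-3 + U(1, -1)) = 14137 - sqrt(2)*sqrt(-3 + 14/5) = 14137 - sqrt(2)*sqrt(-1/5) = 14137 - sqrt(2)*I*sqrt(5)/5 = 14137 - I*sqrt(10)/5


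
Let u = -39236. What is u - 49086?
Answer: -88322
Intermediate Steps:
u - 49086 = -39236 - 49086 = -88322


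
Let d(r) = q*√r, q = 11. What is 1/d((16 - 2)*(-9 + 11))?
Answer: √7/154 ≈ 0.017180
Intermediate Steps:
d(r) = 11*√r
1/d((16 - 2)*(-9 + 11)) = 1/(11*√((16 - 2)*(-9 + 11))) = 1/(11*√(14*2)) = 1/(11*√28) = 1/(11*(2*√7)) = 1/(22*√7) = √7/154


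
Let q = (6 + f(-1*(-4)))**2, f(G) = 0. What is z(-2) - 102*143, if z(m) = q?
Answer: -14550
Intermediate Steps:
q = 36 (q = (6 + 0)**2 = 6**2 = 36)
z(m) = 36
z(-2) - 102*143 = 36 - 102*143 = 36 - 14586 = -14550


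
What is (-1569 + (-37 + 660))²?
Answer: 894916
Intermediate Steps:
(-1569 + (-37 + 660))² = (-1569 + 623)² = (-946)² = 894916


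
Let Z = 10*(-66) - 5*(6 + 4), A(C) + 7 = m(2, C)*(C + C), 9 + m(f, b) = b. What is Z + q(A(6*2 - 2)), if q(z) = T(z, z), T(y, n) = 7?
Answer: -703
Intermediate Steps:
m(f, b) = -9 + b
A(C) = -7 + 2*C*(-9 + C) (A(C) = -7 + (-9 + C)*(C + C) = -7 + (-9 + C)*(2*C) = -7 + 2*C*(-9 + C))
q(z) = 7
Z = -710 (Z = -660 - 5*10 = -660 - 50 = -710)
Z + q(A(6*2 - 2)) = -710 + 7 = -703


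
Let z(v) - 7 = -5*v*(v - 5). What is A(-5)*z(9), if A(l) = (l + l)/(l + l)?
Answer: -173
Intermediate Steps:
A(l) = 1 (A(l) = (2*l)/((2*l)) = (2*l)*(1/(2*l)) = 1)
z(v) = 7 - 5*v*(-5 + v) (z(v) = 7 - 5*v*(v - 5) = 7 - 5*v*(-5 + v))
A(-5)*z(9) = 1*(7 - 5*9² + 25*9) = 1*(7 - 5*81 + 225) = 1*(7 - 405 + 225) = 1*(-173) = -173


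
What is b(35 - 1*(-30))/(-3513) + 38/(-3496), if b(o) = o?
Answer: -9493/323196 ≈ -0.029372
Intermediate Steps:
b(35 - 1*(-30))/(-3513) + 38/(-3496) = (35 - 1*(-30))/(-3513) + 38/(-3496) = (35 + 30)*(-1/3513) + 38*(-1/3496) = 65*(-1/3513) - 1/92 = -65/3513 - 1/92 = -9493/323196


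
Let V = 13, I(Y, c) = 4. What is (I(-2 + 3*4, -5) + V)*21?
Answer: 357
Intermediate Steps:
(I(-2 + 3*4, -5) + V)*21 = (4 + 13)*21 = 17*21 = 357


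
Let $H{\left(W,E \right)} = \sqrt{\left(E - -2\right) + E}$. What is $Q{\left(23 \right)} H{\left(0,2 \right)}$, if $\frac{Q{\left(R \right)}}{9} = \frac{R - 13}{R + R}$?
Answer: $\frac{45 \sqrt{6}}{23} \approx 4.7925$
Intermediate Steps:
$Q{\left(R \right)} = \frac{9 \left(-13 + R\right)}{2 R}$ ($Q{\left(R \right)} = 9 \frac{R - 13}{R + R} = 9 \frac{-13 + R}{2 R} = \frac{9 \left(-13 + R\right)}{2 R}$)
$H{\left(W,E \right)} = \sqrt{2 + 2 E}$ ($H{\left(W,E \right)} = \sqrt{\left(E + 2\right) + E} = \sqrt{\left(2 + E\right) + E} = \sqrt{2 + 2 E}$)
$Q{\left(23 \right)} H{\left(0,2 \right)} = \frac{9 \left(-13 + 23\right)}{2 \cdot 23} \sqrt{2 + 2 \cdot 2} = \frac{9}{2} \cdot \frac{1}{23} \cdot 10 \sqrt{2 + 4} = \frac{45 \sqrt{6}}{23}$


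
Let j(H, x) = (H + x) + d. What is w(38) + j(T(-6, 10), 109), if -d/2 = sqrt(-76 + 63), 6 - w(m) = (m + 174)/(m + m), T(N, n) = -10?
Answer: 1942/19 - 2*I*sqrt(13) ≈ 102.21 - 7.2111*I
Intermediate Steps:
w(m) = 6 - (174 + m)/(2*m) (w(m) = 6 - (m + 174)/(m + m) = 6 - (174 + m)/(2*m))
d = -2*I*sqrt(13) (d = -2*sqrt(-76 + 63) = -2*I*sqrt(13) ≈ -7.2111*I)
j(H, x) = H + x - 2*I*sqrt(13) (j(H, x) = (H + x) - 2*I*sqrt(13) = H + x - 2*I*sqrt(13))
w(38) + j(T(-6, 10), 109) = (11/2 - 87/38) + (-10 + 109 - 2*I*sqrt(13)) = (11/2 - 87*1/38) + (99 - 2*I*sqrt(13)) = (11/2 - 87/38) + (99 - 2*I*sqrt(13)) = 61/19 + (99 - 2*I*sqrt(13)) = 1942/19 - 2*I*sqrt(13)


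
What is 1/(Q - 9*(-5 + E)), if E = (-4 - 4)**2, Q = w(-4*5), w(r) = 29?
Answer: -1/502 ≈ -0.0019920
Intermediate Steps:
Q = 29
E = 64 (E = (-8)**2 = 64)
1/(Q - 9*(-5 + E)) = 1/(29 - 9*(-5 + 64)) = 1/(29 - 9*59) = 1/(29 - 531) = 1/(-502) = -1/502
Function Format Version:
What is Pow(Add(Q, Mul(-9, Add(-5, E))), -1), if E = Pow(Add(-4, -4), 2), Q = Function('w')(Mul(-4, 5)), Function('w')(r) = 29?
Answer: Rational(-1, 502) ≈ -0.0019920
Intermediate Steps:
Q = 29
E = 64 (E = Pow(-8, 2) = 64)
Pow(Add(Q, Mul(-9, Add(-5, E))), -1) = Pow(Add(29, Mul(-9, Add(-5, 64))), -1) = Pow(Add(29, Mul(-9, 59)), -1) = Pow(Add(29, -531), -1) = Pow(-502, -1) = Rational(-1, 502)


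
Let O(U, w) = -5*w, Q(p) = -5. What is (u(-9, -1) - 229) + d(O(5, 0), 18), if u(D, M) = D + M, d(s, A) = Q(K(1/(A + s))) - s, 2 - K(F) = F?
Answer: -244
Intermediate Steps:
K(F) = 2 - F
d(s, A) = -5 - s
(u(-9, -1) - 229) + d(O(5, 0), 18) = ((-9 - 1) - 229) + (-5 - (-5)*0) = (-10 - 229) + (-5 - 1*0) = -239 + (-5 + 0) = -239 - 5 = -244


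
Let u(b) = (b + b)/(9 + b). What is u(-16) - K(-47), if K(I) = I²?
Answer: -15431/7 ≈ -2204.4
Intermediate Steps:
u(b) = 2*b/(9 + b) (u(b) = (2*b)/(9 + b) = 2*b/(9 + b))
u(-16) - K(-47) = 2*(-16)/(9 - 16) - 1*(-47)² = 2*(-16)/(-7) - 1*2209 = 2*(-16)*(-⅐) - 2209 = 32/7 - 2209 = -15431/7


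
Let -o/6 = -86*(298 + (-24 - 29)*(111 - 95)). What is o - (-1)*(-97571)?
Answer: -381371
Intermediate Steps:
o = -283800 (o = -(-516)*(298 + (-24 - 29)*(111 - 95)) = -(-516)*(298 - 53*16) = -(-516)*(298 - 848) = -(-516)*(-550) = -6*47300 = -283800)
o - (-1)*(-97571) = -283800 - (-1)*(-97571) = -283800 - 1*97571 = -283800 - 97571 = -381371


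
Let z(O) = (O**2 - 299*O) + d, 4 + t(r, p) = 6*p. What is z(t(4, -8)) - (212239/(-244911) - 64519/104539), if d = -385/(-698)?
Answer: 326212758571108889/17870720218242 ≈ 18254.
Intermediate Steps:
t(r, p) = -4 + 6*p
d = 385/698 (d = -385*(-1/698) = 385/698 ≈ 0.55158)
z(O) = 385/698 + O**2 - 299*O (z(O) = (O**2 - 299*O) + 385/698 = 385/698 + O**2 - 299*O)
z(t(4, -8)) - (212239/(-244911) - 64519/104539) = (385/698 + (-4 + 6*(-8))**2 - 299*(-4 + 6*(-8))) - (212239/(-244911) - 64519/104539) = (385/698 + (-4 - 48)**2 - 299*(-4 - 48)) - (212239*(-1/244911) - 64519*1/104539) = (385/698 + (-52)**2 - 299*(-52)) - (-212239/244911 - 64519/104539) = (385/698 + 2704 + 15548) - 1*(-37988665630/25602751029) = 12740281/698 + 37988665630/25602751029 = 326212758571108889/17870720218242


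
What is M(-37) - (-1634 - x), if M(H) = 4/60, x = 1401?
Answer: 45526/15 ≈ 3035.1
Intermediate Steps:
M(H) = 1/15 (M(H) = 4*(1/60) = 1/15)
M(-37) - (-1634 - x) = 1/15 - (-1634 - 1*1401) = 1/15 - (-1634 - 1401) = 1/15 - 1*(-3035) = 1/15 + 3035 = 45526/15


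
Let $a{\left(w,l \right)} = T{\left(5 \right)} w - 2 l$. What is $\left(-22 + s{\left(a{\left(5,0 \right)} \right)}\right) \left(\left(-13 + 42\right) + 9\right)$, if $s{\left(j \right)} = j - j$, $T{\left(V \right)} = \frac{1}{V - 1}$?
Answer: $-836$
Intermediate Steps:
$T{\left(V \right)} = \frac{1}{-1 + V}$
$a{\left(w,l \right)} = - 2 l + \frac{w}{4}$ ($a{\left(w,l \right)} = \frac{w}{-1 + 5} - 2 l = \frac{w}{4} - 2 l = - 2 l + \frac{w}{4}$)
$s{\left(j \right)} = 0$
$\left(-22 + s{\left(a{\left(5,0 \right)} \right)}\right) \left(\left(-13 + 42\right) + 9\right) = \left(-22 + 0\right) \left(\left(-13 + 42\right) + 9\right) = - 22 \left(29 + 9\right) = \left(-22\right) 38 = -836$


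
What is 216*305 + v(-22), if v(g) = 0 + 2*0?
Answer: 65880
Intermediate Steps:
v(g) = 0 (v(g) = 0 + 0 = 0)
216*305 + v(-22) = 216*305 + 0 = 65880 + 0 = 65880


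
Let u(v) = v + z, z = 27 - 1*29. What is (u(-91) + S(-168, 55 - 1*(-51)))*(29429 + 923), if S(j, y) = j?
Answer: -7921872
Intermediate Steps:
z = -2 (z = 27 - 29 = -2)
u(v) = -2 + v (u(v) = v - 2 = -2 + v)
(u(-91) + S(-168, 55 - 1*(-51)))*(29429 + 923) = ((-2 - 91) - 168)*(29429 + 923) = (-93 - 168)*30352 = -261*30352 = -7921872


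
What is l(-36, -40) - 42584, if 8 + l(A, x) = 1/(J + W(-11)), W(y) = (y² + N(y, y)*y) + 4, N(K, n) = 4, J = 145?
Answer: -9625791/226 ≈ -42592.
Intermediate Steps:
W(y) = 4 + y² + 4*y (W(y) = (y² + 4*y) + 4 = 4 + y² + 4*y)
l(A, x) = -1807/226 (l(A, x) = -8 + 1/(145 + (4 + (-11)² + 4*(-11))) = -8 + 1/(145 + (4 + 121 - 44)) = -8 + 1/(145 + 81) = -8 + 1/226 = -1807/226)
l(-36, -40) - 42584 = -1807/226 - 42584 = -9625791/226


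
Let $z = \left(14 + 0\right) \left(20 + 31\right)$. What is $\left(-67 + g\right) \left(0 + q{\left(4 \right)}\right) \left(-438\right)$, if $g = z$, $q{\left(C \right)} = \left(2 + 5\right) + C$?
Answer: $-3117246$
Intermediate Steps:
$q{\left(C \right)} = 7 + C$
$z = 714$ ($z = 14 \cdot 51 = 714$)
$g = 714$
$\left(-67 + g\right) \left(0 + q{\left(4 \right)}\right) \left(-438\right) = \left(-67 + 714\right) \left(0 + \left(7 + 4\right)\right) \left(-438\right) = 647 \left(0 + 11\right) \left(-438\right) = 647 \cdot 11 \left(-438\right) = 7117 \left(-438\right) = -3117246$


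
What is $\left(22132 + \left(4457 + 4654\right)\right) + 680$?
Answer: $31923$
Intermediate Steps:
$\left(22132 + \left(4457 + 4654\right)\right) + 680 = \left(22132 + 9111\right) + 680 = 31243 + 680 = 31923$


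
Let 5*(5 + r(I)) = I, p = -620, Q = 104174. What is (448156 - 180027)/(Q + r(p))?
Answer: 268129/104045 ≈ 2.5770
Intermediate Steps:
r(I) = -5 + I/5
(448156 - 180027)/(Q + r(p)) = (448156 - 180027)/(104174 + (-5 + (1/5)*(-620))) = 268129/(104174 + (-5 - 124)) = 268129/(104174 - 129) = 268129/104045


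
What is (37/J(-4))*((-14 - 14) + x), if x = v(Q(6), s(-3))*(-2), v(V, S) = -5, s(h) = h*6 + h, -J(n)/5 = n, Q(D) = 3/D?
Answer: -333/10 ≈ -33.300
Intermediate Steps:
J(n) = -5*n
s(h) = 7*h (s(h) = 6*h + h = 7*h)
x = 10 (x = -5*(-2) = 10)
(37/J(-4))*((-14 - 14) + x) = (37/((-5*(-4))))*((-14 - 14) + 10) = (37/20)*(-28 + 10) = (37*(1/20))*(-18) = (37/20)*(-18) = -333/10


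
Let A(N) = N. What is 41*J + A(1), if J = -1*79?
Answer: -3238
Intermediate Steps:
J = -79
41*J + A(1) = 41*(-79) + 1 = -3239 + 1 = -3238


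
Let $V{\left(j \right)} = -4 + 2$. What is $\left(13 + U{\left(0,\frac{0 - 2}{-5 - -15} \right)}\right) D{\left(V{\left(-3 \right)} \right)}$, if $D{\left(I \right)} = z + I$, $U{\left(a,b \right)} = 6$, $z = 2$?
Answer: $0$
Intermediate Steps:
$V{\left(j \right)} = -2$
$D{\left(I \right)} = 2 + I$
$\left(13 + U{\left(0,\frac{0 - 2}{-5 - -15} \right)}\right) D{\left(V{\left(-3 \right)} \right)} = \left(13 + 6\right) \left(2 - 2\right) = 19 \cdot 0 = 0$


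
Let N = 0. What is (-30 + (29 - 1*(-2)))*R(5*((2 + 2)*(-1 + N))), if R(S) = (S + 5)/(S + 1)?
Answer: 15/19 ≈ 0.78947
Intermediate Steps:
R(S) = (5 + S)/(1 + S)
(-30 + (29 - 1*(-2)))*R(5*((2 + 2)*(-1 + N))) = (-30 + (29 - 1*(-2)))*((5 + 5*((2 + 2)*(-1 + 0)))/(1 + 5*((2 + 2)*(-1 + 0)))) = (-30 + (29 + 2))*((5 + 5*(4*(-1)))/(1 + 5*(4*(-1)))) = (-30 + 31)*((5 + 5*(-4))/(1 + 5*(-4))) = 1*((5 - 20)/(1 - 20)) = 1*(-15/(-19)) = 1*(-1/19*(-15)) = 1*(15/19) = 15/19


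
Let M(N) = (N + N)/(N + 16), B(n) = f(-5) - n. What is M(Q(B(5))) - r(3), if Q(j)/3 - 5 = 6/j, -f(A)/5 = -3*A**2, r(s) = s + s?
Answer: -1806/359 ≈ -5.0306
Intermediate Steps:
r(s) = 2*s
f(A) = 15*A**2 (f(A) = -(-15)*A**2 = 15*A**2)
B(n) = 375 - n (B(n) = 15*(-5)**2 - n = 15*25 - n = 375 - n)
Q(j) = 15 + 18/j (Q(j) = 15 + 3*(6/j) = 15 + 18/j)
M(N) = 2*N/(16 + N) (M(N) = (2*N)/(16 + N) = 2*N/(16 + N))
M(Q(B(5))) - r(3) = 2*(15 + 18/(375 - 1*5))/(16 + (15 + 18/(375 - 1*5))) - 2*3 = 2*(15 + 18/(375 - 5))/(16 + (15 + 18/(375 - 5))) - 1*6 = 2*(15 + 18/370)/(16 + (15 + 18/370)) - 6 = 2*(15 + 18*(1/370))/(16 + (15 + 18*(1/370))) - 6 = 2*(15 + 9/185)/(16 + (15 + 9/185)) - 6 = 2*(2784/185)/(16 + 2784/185) - 6 = 2*(2784/185)/(5744/185) - 6 = 2*(2784/185)*(185/5744) - 6 = 348/359 - 6 = -1806/359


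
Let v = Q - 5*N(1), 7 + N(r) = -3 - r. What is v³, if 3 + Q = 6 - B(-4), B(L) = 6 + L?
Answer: 175616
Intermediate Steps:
N(r) = -10 - r (N(r) = -7 + (-3 - r) = -10 - r)
Q = 1 (Q = -3 + (6 - (6 - 4)) = -3 + (6 - 1*2) = -3 + (6 - 2) = -3 + 4 = 1)
v = 56 (v = 1 - 5*(-10 - 1*1) = 1 - 5*(-10 - 1) = 1 - 5*(-11) = 1 - 1*(-55) = 1 + 55 = 56)
v³ = 56³ = 175616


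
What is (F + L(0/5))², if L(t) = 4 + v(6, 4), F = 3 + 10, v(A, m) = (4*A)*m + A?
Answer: 14161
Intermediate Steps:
v(A, m) = A + 4*A*m (v(A, m) = 4*A*m + A = A + 4*A*m)
F = 13
L(t) = 106 (L(t) = 4 + 6*(1 + 4*4) = 4 + 6*(1 + 16) = 4 + 6*17 = 4 + 102 = 106)
(F + L(0/5))² = (13 + 106)² = 119² = 14161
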